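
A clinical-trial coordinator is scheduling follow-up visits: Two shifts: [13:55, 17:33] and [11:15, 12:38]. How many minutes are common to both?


Interval A: [835, 1053] minutes from midnight
Interval B: [675, 758] minutes from midnight
Overlap start = max(835, 675) = 835
Overlap end = min(1053, 758) = 758
End <= start, so the intervals do not overlap: 0 minutes

0


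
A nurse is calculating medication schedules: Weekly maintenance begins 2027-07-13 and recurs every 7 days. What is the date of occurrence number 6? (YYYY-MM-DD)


First occurrence: 2027-07-13 (occurrence 1)
Each occurrence is 7 days after the previous.
Occurrence 6 is 5 weeks after the first.
5 weeks = 35 days
2027-07-13 + 35 days = 2027-08-17

2027-08-17


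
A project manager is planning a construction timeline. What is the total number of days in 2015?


Year: 2015
Check leap year rules:
Divisible by 4? No
2015 is not a leap year
Days: 365

365


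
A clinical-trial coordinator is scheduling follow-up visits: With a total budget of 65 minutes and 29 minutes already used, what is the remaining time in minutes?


Total budget: 65 minutes
Time used: 29 minutes
Remaining: 65 - 29 = 36 minutes
Percent used: 44.6%
Percent remaining: 55.4%

36


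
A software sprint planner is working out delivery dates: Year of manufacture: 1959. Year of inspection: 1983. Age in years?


Birth year: 1959
Current year: 1983
Age = current year - birth year
Age = 1983 - 1959 = 24

24


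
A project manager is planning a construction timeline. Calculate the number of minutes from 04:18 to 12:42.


Start time: 04:18 = 258 minutes from midnight
End time: 12:42 = 762 minutes from midnight
Difference: 762 - 258 = 504 minutes
That is 8 hours and 24 minutes

504


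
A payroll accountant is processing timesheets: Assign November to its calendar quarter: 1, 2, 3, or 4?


Month: November (month 11)
Q1: January-March (months 1-3)
Q2: April-June (months 4-6)
Q3: July-September (months 7-9)
Q4: October-December (months 10-12)
Month 11 falls in Q4

4


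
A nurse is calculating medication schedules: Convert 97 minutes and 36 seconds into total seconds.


Minutes: 97
Seconds: 36
Convert minutes to seconds: 97 x 60 = 5820
Add remaining seconds: 5820 + 36 = 5856

5856


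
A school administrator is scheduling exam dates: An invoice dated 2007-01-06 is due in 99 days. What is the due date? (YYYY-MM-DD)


Start: 2007-01-06
Adding 99 days
Days remaining in January: 25
After January: 74 days still to add
February 2007: 28 days, 46 remaining
March 2007: 31 days, 15 remaining
April 2007 has 30 days, need 15
Result: 2007-04-15

2007-04-15


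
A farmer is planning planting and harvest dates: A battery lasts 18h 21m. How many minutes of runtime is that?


Hours: 18
Extra minutes: 21
Minutes per hour: 60
Hours to minutes: 18 x 60 = 1080
Total: 1080 + 21 = 1101

1101


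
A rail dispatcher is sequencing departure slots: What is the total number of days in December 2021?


Month: December
Year: 2021
December is a 31-day month
Total: 31 days

31


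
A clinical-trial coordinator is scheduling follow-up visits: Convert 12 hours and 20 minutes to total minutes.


Hours: 12
Minutes: 20
Convert hours to minutes: 12 x 60 = 720
Add remaining minutes: 720 + 20 = 740

740


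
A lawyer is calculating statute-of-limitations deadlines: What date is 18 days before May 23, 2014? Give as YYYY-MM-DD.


Start: 2014-05-23
Subtracting 18 days
Days already passed in May: 23
Result: 2014-05-05

2014-05-05


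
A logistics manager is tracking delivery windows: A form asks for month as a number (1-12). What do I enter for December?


Calendar month order:
11. November
12. December <--
December is month number 12

12


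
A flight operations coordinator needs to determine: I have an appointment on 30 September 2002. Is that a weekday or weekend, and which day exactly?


Date: 2002-09-30
January 1, 2002 is a Tuesday
Day of year: 273
Offset from Jan 1: 272 days
272 mod 7 = 6
Result: Monday

Monday


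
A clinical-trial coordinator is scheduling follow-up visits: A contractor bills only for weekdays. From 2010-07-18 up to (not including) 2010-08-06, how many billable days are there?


Start: 2010-07-18 (Sunday)
End (exclusive): 2010-08-06 (Friday)
Total calendar days: 19
Full weeks: 19 // 7 = 2 -> 10 weekdays
Remaining 5 days starting on Sunday:
  Sun(-), Mon(w), Tue(w), Wed(w), Thu(w) -> 4 weekdays
Total business days: 10 + 4 = 14

14


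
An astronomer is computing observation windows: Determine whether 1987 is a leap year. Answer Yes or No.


Year: 1987
Divisible by 4? 1987 / 4 = 496.75 -> No
Not divisible by 4, so NOT a leap year

No


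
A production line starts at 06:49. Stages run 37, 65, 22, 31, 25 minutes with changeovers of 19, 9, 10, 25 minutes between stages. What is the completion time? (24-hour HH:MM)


Start: 06:49 = 409 min from midnight
  after task 1 (37 min): 07:26
  after break (19 min): 07:45
  after task 2 (65 min): 08:50
  after break (9 min): 08:59
  after task 3 (22 min): 09:21
  after break (10 min): 09:31
  after task 4 (31 min): 10:02
  after break (25 min): 10:27
  after task 5 (25 min): 10:52
Total elapsed: 243 minutes
End time: 10:52

10:52


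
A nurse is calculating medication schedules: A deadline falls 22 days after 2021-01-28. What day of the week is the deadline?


Start: 2021-01-28 (Thursday)
Step 1 - find target date: add 22 days
  2021-01-28 + 22 days = 2021-02-19
Step 2 - day of week:
  22 mod 7 = 1
  Thursday + 1 days -> Friday
Result: Friday (2021-02-19)

Friday


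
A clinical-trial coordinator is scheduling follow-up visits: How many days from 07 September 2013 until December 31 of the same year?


Start: September 07, 2013
End: December 31, 2013
Days left in September: 23
October: 31
November: 30
December: 31
Sum of remaining months: 92
Total: 23 + 92 = 115

115


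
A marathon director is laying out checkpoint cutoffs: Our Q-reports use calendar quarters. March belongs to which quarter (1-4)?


Month: March (month 3)
Q1: January-March (months 1-3)
Q2: April-June (months 4-6)
Q3: July-September (months 7-9)
Q4: October-December (months 10-12)
Month 3 falls in Q1

1


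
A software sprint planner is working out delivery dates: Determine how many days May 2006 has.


Month: May
Year: 2006
May is a 31-day month
Total: 31 days

31


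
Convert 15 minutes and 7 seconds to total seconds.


Minutes: 15
Extra seconds: 7
Seconds per minute: 60
Minutes to seconds: 15 x 60 = 900
Total: 900 + 7 = 907

907


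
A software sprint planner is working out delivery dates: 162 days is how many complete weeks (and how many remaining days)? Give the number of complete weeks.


Total days: 162
Days per week: 7
Division: 162 / 7 = 23 remainder 1
Complete weeks: 23
Remaining days: 1

23


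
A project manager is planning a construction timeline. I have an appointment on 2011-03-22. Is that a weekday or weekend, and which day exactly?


Date: 2011-03-22
January 1, 2011 is a Saturday
Day of year: 81
Offset from Jan 1: 80 days
80 mod 7 = 3
Result: Tuesday

Tuesday


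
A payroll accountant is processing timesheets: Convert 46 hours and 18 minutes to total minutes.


Hours: 46
Extra minutes: 18
Minutes per hour: 60
Hours to minutes: 46 x 60 = 2760
Total: 2760 + 18 = 2778

2778


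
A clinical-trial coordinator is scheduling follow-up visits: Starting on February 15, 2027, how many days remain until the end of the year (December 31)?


Start: February 15, 2027
End: December 31, 2027
Days left in February: 13
March: 31
April: 30
May: 31
June: 30
... plus remaining months
Sum of remaining months: 306
Total: 13 + 306 = 319

319


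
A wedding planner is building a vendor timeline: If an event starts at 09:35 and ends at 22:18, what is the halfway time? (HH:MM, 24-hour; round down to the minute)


Start time: 09:35 = 575 minutes from midnight
End time: 22:18 = 1338 minutes from midnight
Sum: 575 + 1338 = 1913
Midpoint: 1913 / 2 = 956 minutes
Convert: 956 / 60 = 15 hours, 56 minutes
Result: 15:56

15:56


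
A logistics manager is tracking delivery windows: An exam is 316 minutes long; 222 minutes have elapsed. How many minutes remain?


Total budget: 316 minutes
Time used: 222 minutes
Remaining: 316 - 222 = 94 minutes
Percent used: 70.3%
Percent remaining: 29.7%

94


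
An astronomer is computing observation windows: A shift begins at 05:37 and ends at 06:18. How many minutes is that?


Start time: 05:37 = 337 minutes from midnight
End time: 06:18 = 378 minutes from midnight
Difference: 378 - 337 = 41 minutes
That is 0 hours and 41 minutes

41


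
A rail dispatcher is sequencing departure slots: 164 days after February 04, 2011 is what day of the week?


Start: 2011-02-04 (Friday)
Step 1 - find target date: add 164 days
  2011-02-04 + 164 days = 2011-07-18
Step 2 - day of week:
  164 mod 7 = 3
  Friday + 3 days -> Monday
Result: Monday (2011-07-18)

Monday


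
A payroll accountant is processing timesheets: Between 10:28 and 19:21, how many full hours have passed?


Start: 10:28
End: 19:21
Hour difference: 19 - 10 = 9 hours
Minute difference: 21 - 28 = -7 minutes
Total minutes: 533
Complete hours: 533 / 60 = 8 (remainder 53)

8


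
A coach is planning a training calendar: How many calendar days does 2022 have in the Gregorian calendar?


Year: 2022
Check leap year rules:
Divisible by 4? No
2022 is not a leap year
Days: 365

365


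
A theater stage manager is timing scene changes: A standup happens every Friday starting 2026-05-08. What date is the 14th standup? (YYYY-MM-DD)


First occurrence: 2026-05-08 (occurrence 1)
Each occurrence is 7 days after the previous.
Occurrence 14 is 13 weeks after the first.
13 weeks = 91 days
2026-05-08 + 91 days = 2026-08-07

2026-08-07


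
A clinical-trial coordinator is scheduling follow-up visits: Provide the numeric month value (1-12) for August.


Calendar month order:
7. July
8. August <--
9. September
August is month number 8

8


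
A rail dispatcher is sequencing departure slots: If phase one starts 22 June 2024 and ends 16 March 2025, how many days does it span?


Start date: 2024-06-22
End date: 2025-03-16
Jun 2024: +9 days
Jul 2024: +31 days
Aug 2024: +31 days
... (7 more months)
Total: 267 days

267


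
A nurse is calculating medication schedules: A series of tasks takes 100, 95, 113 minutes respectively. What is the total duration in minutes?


Durations: 100, 95, 113
Running sum: 100
+ 95 = 195
+ 113 = 308
Total duration: 308 minutes
That is 5 hours and 8 minutes

308


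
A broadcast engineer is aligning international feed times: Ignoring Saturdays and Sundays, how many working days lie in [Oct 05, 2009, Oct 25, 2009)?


Start: 2009-10-05 (Monday)
End (exclusive): 2009-10-25 (Sunday)
Total calendar days: 20
Full weeks: 20 // 7 = 2 -> 10 weekdays
Remaining 6 days starting on Monday:
  Mon(w), Tue(w), Wed(w), Thu(w), Fri(w), Sat(-) -> 5 weekdays
Total business days: 10 + 5 = 15

15


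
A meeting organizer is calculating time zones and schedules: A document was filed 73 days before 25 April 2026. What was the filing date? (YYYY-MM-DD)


Start: 2026-04-25
Subtracting 73 days
Days already passed in April: 25
After going back through April: 48 more days to subtract
March 2026: 31 days, 17 remaining
February 2026 has 28 days, need 17
Result: 2026-02-11

2026-02-11


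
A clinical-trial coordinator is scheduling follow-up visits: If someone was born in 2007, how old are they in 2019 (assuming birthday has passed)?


Birth year: 2007
Current year: 2019
Age = current year - birth year
Age = 2019 - 2007 = 12

12


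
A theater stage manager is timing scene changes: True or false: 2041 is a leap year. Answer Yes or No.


Year: 2041
Divisible by 4? 2041 / 4 = 510.25 -> No
Not divisible by 4, so NOT a leap year

No


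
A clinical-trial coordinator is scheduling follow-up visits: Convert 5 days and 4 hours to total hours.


Days: 5
Extra hours: 4
Hours per day: 24
Days to hours: 5 x 24 = 120
Total: 120 + 4 = 124

124


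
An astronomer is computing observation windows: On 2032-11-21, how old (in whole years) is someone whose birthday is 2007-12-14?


Birth: 2007-12-14
Reference: 2032-11-21
Year difference: 2032 - 2007 = 25
Has birthday (12-14) occurred by 11-21? No
Birthday not yet reached this year -> subtract 1
Age in full years: 24

24


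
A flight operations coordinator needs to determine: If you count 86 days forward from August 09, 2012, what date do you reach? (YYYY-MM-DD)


Start: 2012-08-09
Adding 86 days
Days remaining in August: 22
After August: 64 days still to add
September 2012: 30 days, 34 remaining
October 2012: 31 days, 3 remaining
November 2012 has 30 days, need 3
Result: 2012-11-03

2012-11-03


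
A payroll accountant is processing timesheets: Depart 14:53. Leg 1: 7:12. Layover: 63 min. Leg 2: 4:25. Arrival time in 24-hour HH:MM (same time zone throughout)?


Depart: 14:53
Leg 1: +432 min -> 22:05
Layover: +63 min -> 23:08
Leg 2: +265 min -> 03:33
Total travel: 760 minutes = 12h 40m
Arrival: 03:33

03:33


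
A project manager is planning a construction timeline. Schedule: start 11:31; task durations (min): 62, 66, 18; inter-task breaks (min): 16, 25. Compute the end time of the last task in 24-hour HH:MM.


Start: 11:31 = 691 min from midnight
  after task 1 (62 min): 12:33
  after break (16 min): 12:49
  after task 2 (66 min): 13:55
  after break (25 min): 14:20
  after task 3 (18 min): 14:38
Total elapsed: 187 minutes
End time: 14:38

14:38


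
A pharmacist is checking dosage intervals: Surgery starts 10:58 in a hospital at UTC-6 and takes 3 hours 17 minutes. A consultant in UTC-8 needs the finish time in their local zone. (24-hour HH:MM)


Start: 10:58 in UTC-6
Step 1 - add duration:
  minutes: 58 + 17 = 75 (carry 1h)
  hours: 10 + 3 + 1 = 14
  end in UTC-6: 14:15
Step 2 - convert UTC-6 -> UTC-8:
  offset difference: -8 - (-6) = -2 hours
  14 + (-2) = 12 -> mod 24 = 12
Result: 12:15 in UTC-8

12:15


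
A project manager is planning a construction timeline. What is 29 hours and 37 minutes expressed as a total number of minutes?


Hours: 29
Minutes: 37
Convert hours to minutes: 29 x 60 = 1740
Add remaining minutes: 1740 + 37 = 1777

1777


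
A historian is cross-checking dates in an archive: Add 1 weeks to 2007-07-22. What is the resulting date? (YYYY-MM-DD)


Start: 2007-07-22
Weeks to add: 1
Convert to days: 1 x 7 = 7 days
Add 7 days to 2007-07-22
Result: 2007-07-29

2007-07-29


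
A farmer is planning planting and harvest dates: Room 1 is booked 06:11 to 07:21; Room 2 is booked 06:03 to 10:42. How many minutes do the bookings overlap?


Interval A: [371, 441] minutes from midnight
Interval B: [363, 642] minutes from midnight
Overlap start = max(371, 363) = 371
Overlap end = min(441, 642) = 441
Overlap = 441 - 371 = 70 minutes

70


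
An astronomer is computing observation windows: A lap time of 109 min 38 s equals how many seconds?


Minutes: 109
Seconds: 38
Convert minutes to seconds: 109 x 60 = 6540
Add remaining seconds: 6540 + 38 = 6578

6578


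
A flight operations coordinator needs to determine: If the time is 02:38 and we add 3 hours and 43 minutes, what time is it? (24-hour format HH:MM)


Start time: 02:38
Adding: 3 hours 43 minutes
Minutes: 38 + 43 = 81
Minute overflow: 81 >= 60, so carry 1 hour, minutes = 21
Hours: 2 + 3 + 1 = 6
Result: 06:21

06:21


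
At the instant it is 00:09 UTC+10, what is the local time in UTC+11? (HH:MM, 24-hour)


Local time: 00:09 at UTC+10 (offset 10h)
Target zone: UTC+11 (offset 11h)
Difference: 11 - (10) = 1 hours
Calculation: 0 + (1) = 1
Result: 01:09

01:09


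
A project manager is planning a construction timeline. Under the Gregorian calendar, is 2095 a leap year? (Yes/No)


Year: 2095
Divisible by 4? 2095 / 4 = 523.75 -> No
Not divisible by 4, so NOT a leap year

No


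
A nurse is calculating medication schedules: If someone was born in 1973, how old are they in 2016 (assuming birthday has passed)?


Birth year: 1973
Current year: 2016
Age = current year - birth year
Age = 2016 - 1973 = 43

43


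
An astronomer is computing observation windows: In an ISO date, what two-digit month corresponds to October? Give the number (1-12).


Calendar month order:
9. September
10. October <--
11. November
October is month number 10

10


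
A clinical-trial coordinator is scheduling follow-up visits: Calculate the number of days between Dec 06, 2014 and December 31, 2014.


Start: December 06, 2014
End: December 31, 2014
Days left in December: 25
Total: 25 days

25


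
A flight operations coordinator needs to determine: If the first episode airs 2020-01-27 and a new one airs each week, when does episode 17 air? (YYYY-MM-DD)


First occurrence: 2020-01-27 (occurrence 1)
Each occurrence is 7 days after the previous.
Occurrence 17 is 16 weeks after the first.
16 weeks = 112 days
2020-01-27 + 112 days = 2020-05-18

2020-05-18


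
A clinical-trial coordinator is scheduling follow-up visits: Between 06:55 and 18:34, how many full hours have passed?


Start: 06:55
End: 18:34
Hour difference: 18 - 6 = 12 hours
Minute difference: 34 - 55 = -21 minutes
Total minutes: 699
Complete hours: 699 / 60 = 11 (remainder 39)

11


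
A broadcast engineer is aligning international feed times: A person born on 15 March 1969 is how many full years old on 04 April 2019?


Birth: 1969-03-15
Reference: 2019-04-04
Year difference: 2019 - 1969 = 50
Has birthday (03-15) occurred by 04-04? Yes
Age in full years: 50

50


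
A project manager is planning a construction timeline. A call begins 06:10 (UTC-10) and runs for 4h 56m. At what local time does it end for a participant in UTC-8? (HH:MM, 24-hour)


Start: 06:10 in UTC-10
Step 1 - add duration:
  minutes: 10 + 56 = 66 (carry 1h)
  hours: 6 + 4 + 1 = 11
  end in UTC-10: 11:06
Step 2 - convert UTC-10 -> UTC-8:
  offset difference: -8 - (-10) = 2 hours
  11 + (2) = 13 -> mod 24 = 13
Result: 13:06 in UTC-8

13:06


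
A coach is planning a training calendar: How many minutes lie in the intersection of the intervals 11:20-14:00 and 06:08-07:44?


Interval A: [680, 840] minutes from midnight
Interval B: [368, 464] minutes from midnight
Overlap start = max(680, 368) = 680
Overlap end = min(840, 464) = 464
End <= start, so the intervals do not overlap: 0 minutes

0


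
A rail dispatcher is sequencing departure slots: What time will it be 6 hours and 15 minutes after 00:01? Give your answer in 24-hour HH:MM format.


Start time: 00:01
Adding: 6 hours 15 minutes
Minutes: 1 + 15 = 16
Hours: 0 + 6 + 0 = 6
Result: 06:16

06:16


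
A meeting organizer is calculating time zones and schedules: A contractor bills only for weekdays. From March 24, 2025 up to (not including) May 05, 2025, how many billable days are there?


Start: 2025-03-24 (Monday)
End (exclusive): 2025-05-05 (Monday)
Total calendar days: 42
Full weeks: 42 // 7 = 6 -> 30 weekdays
Remaining 0 days starting on Monday:
Total business days: 30 + 0 = 30

30


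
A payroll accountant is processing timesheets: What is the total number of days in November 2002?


Month: November
Year: 2002
November is a 30-day month
Total: 30 days

30


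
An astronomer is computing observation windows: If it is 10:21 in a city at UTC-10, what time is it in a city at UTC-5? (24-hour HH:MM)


Local time: 10:21 at UTC-10 (offset -10h)
Target zone: UTC-5 (offset -5h)
Difference: -5 - (-10) = 5 hours
Calculation: 10 + (5) = 15
Result: 15:21

15:21


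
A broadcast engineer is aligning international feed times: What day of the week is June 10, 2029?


Date: 2029-06-10
January 1, 2029 is a Monday
Day of year: 161
Offset from Jan 1: 160 days
160 mod 7 = 6
Result: Sunday

Sunday


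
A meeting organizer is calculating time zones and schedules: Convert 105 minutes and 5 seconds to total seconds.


Minutes: 105
Extra seconds: 5
Seconds per minute: 60
Minutes to seconds: 105 x 60 = 6300
Total: 6300 + 5 = 6305

6305


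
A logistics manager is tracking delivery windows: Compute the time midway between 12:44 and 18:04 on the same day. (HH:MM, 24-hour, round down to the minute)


Start time: 12:44 = 764 minutes from midnight
End time: 18:04 = 1084 minutes from midnight
Sum: 764 + 1084 = 1848
Midpoint: 1848 / 2 = 924 minutes
Convert: 924 / 60 = 15 hours, 24 minutes
Result: 15:24

15:24


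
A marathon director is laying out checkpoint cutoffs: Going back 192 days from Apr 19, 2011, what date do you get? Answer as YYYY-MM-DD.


Start: 2011-04-19
Subtracting 192 days
Days already passed in April: 19
After going back through April: 173 more days to subtract
March 2011: 31 days, 142 remaining
February 2011: 28 days, 114 remaining
January 2011: 31 days, 83 remaining
December 2010: 31 days, 52 remaining
Result: 2010-10-09

2010-10-09


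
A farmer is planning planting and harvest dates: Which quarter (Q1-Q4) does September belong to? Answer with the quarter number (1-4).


Month: September (month 9)
Q1: January-March (months 1-3)
Q2: April-June (months 4-6)
Q3: July-September (months 7-9)
Q4: October-December (months 10-12)
Month 9 falls in Q3

3


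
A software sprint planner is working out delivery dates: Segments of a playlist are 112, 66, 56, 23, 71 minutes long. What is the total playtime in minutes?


Durations: 112, 66, 56, 23, 71
Running sum: 112
+ 66 = 178
+ 56 = 234
+ 23 = 257
+ 71 = 328
Total duration: 328 minutes
That is 5 hours and 28 minutes

328


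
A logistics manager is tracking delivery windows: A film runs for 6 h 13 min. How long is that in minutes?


Hours: 6
Minutes: 13
Convert hours to minutes: 6 x 60 = 360
Add remaining minutes: 360 + 13 = 373

373


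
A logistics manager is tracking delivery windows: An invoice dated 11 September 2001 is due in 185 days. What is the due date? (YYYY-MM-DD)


Start: 2001-09-11
Adding 185 days
Days remaining in September: 19
After September: 166 days still to add
October 2001: 31 days, 135 remaining
November 2001: 30 days, 105 remaining
December 2001: 31 days, 74 remaining
January 2002: 31 days, 43 remaining
Result: 2002-03-15

2002-03-15


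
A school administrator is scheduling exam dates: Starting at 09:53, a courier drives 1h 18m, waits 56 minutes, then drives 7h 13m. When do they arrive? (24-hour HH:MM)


Depart: 09:53
Leg 1: +78 min -> 11:11
Layover: +56 min -> 12:07
Leg 2: +433 min -> 19:20
Total travel: 567 minutes = 9h 27m
Arrival: 19:20

19:20


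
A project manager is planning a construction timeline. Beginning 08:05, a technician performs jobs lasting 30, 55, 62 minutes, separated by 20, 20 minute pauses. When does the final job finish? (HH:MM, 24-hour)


Start: 08:05 = 485 min from midnight
  after task 1 (30 min): 08:35
  after break (20 min): 08:55
  after task 2 (55 min): 09:50
  after break (20 min): 10:10
  after task 3 (62 min): 11:12
Total elapsed: 187 minutes
End time: 11:12

11:12


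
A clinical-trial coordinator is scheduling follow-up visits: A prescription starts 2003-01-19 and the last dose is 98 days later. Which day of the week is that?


Start: 2003-01-19 (Sunday)
Step 1 - find target date: add 98 days
  2003-01-19 + 98 days = 2003-04-27
Step 2 - day of week:
  98 mod 7 = 0
  Sunday + 0 days -> Sunday
Result: Sunday (2003-04-27)

Sunday


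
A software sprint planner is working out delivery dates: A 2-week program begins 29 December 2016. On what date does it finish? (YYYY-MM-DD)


Start: 2016-12-29
Weeks to add: 2
Convert to days: 2 x 7 = 14 days
Add 14 days to 2016-12-29
Result: 2017-01-12

2017-01-12


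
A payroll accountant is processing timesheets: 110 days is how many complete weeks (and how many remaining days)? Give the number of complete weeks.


Total days: 110
Days per week: 7
Division: 110 / 7 = 15 remainder 5
Complete weeks: 15
Remaining days: 5

15


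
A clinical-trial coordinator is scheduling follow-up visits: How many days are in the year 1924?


Year: 1924
Check leap year rules:
Divisible by 4? Yes
Divisible by 100? No
1924 is a leap year
Days: 366

366


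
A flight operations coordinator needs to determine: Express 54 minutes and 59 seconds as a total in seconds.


Minutes: 54
Seconds: 59
Convert minutes to seconds: 54 x 60 = 3240
Add remaining seconds: 3240 + 59 = 3299

3299


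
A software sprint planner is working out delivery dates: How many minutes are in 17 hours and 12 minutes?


Hours: 17
Extra minutes: 12
Minutes per hour: 60
Hours to minutes: 17 x 60 = 1020
Total: 1020 + 12 = 1032

1032


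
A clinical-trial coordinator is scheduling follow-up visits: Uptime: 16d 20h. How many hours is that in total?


Days: 16
Extra hours: 20
Hours per day: 24
Days to hours: 16 x 24 = 384
Total: 384 + 20 = 404

404


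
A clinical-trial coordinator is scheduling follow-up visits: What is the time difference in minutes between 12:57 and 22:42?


Start time: 12:57 = 777 minutes from midnight
End time: 22:42 = 1362 minutes from midnight
Difference: 1362 - 777 = 585 minutes
That is 9 hours and 45 minutes

585


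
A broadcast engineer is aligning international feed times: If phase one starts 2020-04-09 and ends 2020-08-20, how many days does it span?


Start date: 2020-04-09
End date: 2020-08-20
Apr 2020: +22 days
May 2020: +31 days
Jun 2020: +30 days
Jul 2020: +31 days
Aug 2020: +19 days
Total: 133 days

133


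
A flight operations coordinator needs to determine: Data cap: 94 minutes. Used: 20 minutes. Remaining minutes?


Total budget: 94 minutes
Time used: 20 minutes
Remaining: 94 - 20 = 74 minutes
Percent used: 21.3%
Percent remaining: 78.7%

74


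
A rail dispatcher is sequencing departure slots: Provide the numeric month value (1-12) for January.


Calendar month order:
1. January <--
2. February
January is month number 1

1


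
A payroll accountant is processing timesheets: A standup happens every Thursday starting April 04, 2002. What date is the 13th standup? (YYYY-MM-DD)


First occurrence: 2002-04-04 (occurrence 1)
Each occurrence is 7 days after the previous.
Occurrence 13 is 12 weeks after the first.
12 weeks = 84 days
2002-04-04 + 84 days = 2002-06-27

2002-06-27


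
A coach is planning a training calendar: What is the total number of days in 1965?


Year: 1965
Check leap year rules:
Divisible by 4? No
1965 is not a leap year
Days: 365

365


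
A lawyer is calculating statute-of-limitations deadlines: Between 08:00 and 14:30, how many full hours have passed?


Start: 08:00
End: 14:30
Hour difference: 14 - 8 = 6 hours
Minute difference: 30 - 0 = 30 minutes
Total minutes: 390
Complete hours: 390 / 60 = 6 (remainder 30)

6


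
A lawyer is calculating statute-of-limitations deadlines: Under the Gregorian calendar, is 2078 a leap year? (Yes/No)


Year: 2078
Divisible by 4? 2078 / 4 = 519.5 -> No
Not divisible by 4, so NOT a leap year

No


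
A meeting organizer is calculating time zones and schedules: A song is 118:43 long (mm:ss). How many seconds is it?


Minutes: 118
Extra seconds: 43
Seconds per minute: 60
Minutes to seconds: 118 x 60 = 7080
Total: 7080 + 43 = 7123

7123


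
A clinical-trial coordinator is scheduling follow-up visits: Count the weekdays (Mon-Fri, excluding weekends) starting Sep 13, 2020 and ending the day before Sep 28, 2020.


Start: 2020-09-13 (Sunday)
End (exclusive): 2020-09-28 (Monday)
Total calendar days: 15
Full weeks: 15 // 7 = 2 -> 10 weekdays
Remaining 1 days starting on Sunday:
  Sun(-) -> 0 weekdays
Total business days: 10 + 0 = 10

10


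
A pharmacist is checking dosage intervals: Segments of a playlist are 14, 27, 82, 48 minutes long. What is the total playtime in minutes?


Durations: 14, 27, 82, 48
Running sum: 14
+ 27 = 41
+ 82 = 123
+ 48 = 171
Total duration: 171 minutes
That is 2 hours and 51 minutes

171


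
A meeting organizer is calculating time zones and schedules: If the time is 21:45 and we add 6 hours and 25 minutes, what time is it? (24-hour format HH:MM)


Start time: 21:45
Adding: 6 hours 25 minutes
Minutes: 45 + 25 = 70
Minute overflow: 70 >= 60, so carry 1 hour, minutes = 10
Hours: 21 + 6 + 1 = 28
Hour wraparound: 28 mod 24 = 4
Result: 04:10

04:10


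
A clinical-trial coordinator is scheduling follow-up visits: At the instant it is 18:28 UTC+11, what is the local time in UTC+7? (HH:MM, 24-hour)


Local time: 18:28 at UTC+11 (offset 11h)
Target zone: UTC+7 (offset 7h)
Difference: 7 - (11) = -4 hours
Calculation: 18 + (-4) = 14
Result: 14:28

14:28


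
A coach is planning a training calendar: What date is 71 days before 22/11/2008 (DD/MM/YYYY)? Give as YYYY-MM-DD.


Start: 2008-11-22
Subtracting 71 days
Days already passed in November: 22
After going back through November: 49 more days to subtract
October 2008: 31 days, 18 remaining
September 2008 has 30 days, need 18
Result: 2008-09-12

2008-09-12


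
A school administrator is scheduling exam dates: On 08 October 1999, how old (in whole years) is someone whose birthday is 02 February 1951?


Birth: 1951-02-02
Reference: 1999-10-08
Year difference: 1999 - 1951 = 48
Has birthday (02-02) occurred by 10-08? Yes
Age in full years: 48

48


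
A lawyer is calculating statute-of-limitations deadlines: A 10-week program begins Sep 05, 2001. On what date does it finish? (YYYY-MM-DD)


Start: 2001-09-05
Weeks to add: 10
Convert to days: 10 x 7 = 70 days
Add 70 days to 2001-09-05
Result: 2001-11-14

2001-11-14


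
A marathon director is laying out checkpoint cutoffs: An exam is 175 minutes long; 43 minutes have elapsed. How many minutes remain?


Total budget: 175 minutes
Time used: 43 minutes
Remaining: 175 - 43 = 132 minutes
Percent used: 24.6%
Percent remaining: 75.4%

132


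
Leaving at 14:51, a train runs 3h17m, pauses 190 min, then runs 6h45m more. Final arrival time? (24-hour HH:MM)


Depart: 14:51
Leg 1: +197 min -> 18:08
Layover: +190 min -> 21:18
Leg 2: +405 min -> 04:03
Total travel: 792 minutes = 13h 12m
Arrival: 04:03

04:03


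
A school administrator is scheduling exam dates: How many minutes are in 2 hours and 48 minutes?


Hours: 2
Minutes: 48
Convert hours to minutes: 2 x 60 = 120
Add remaining minutes: 120 + 48 = 168

168


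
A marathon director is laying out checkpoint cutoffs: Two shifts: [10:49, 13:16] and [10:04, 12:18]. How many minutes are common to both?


Interval A: [649, 796] minutes from midnight
Interval B: [604, 738] minutes from midnight
Overlap start = max(649, 604) = 649
Overlap end = min(796, 738) = 738
Overlap = 738 - 649 = 89 minutes

89


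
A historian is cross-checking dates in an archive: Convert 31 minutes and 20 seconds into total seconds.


Minutes: 31
Seconds: 20
Convert minutes to seconds: 31 x 60 = 1860
Add remaining seconds: 1860 + 20 = 1880

1880


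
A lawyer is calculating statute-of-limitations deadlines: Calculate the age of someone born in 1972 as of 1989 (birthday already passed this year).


Birth year: 1972
Current year: 1989
Age = current year - birth year
Age = 1989 - 1972 = 17

17


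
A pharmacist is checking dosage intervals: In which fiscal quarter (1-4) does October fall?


Month: October (month 10)
Q1: January-March (months 1-3)
Q2: April-June (months 4-6)
Q3: July-September (months 7-9)
Q4: October-December (months 10-12)
Month 10 falls in Q4

4


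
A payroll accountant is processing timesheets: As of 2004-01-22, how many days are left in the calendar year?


Start: January 22, 2004
End: December 31, 2004
Days left in January: 9
February: 29
March: 31
April: 30
May: 31
... plus remaining months
Sum of remaining months: 335
Total: 9 + 335 = 344

344


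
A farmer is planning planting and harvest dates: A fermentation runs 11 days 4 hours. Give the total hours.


Days: 11
Extra hours: 4
Hours per day: 24
Days to hours: 11 x 24 = 264
Total: 264 + 4 = 268

268


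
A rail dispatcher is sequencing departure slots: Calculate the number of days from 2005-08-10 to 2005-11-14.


Start date: 2005-08-10
End date: 2005-11-14
Aug 2005: +22 days
Sep 2005: +30 days
Oct 2005: +31 days
Nov 2005: +13 days
Total: 96 days

96


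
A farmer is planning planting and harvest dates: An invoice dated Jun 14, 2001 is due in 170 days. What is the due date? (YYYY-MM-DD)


Start: 2001-06-14
Adding 170 days
Days remaining in June: 16
After June: 154 days still to add
July 2001: 31 days, 123 remaining
August 2001: 31 days, 92 remaining
September 2001: 30 days, 62 remaining
October 2001: 31 days, 31 remaining
Result: 2001-12-01

2001-12-01


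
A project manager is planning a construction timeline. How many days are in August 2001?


Month: August
Year: 2001
August is a 31-day month
Total: 31 days

31


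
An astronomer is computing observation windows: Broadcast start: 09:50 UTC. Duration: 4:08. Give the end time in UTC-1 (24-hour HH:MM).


Start: 09:50 in UTC
Step 1 - add duration:
  minutes: 50 + 8 = 58
  hours: 9 + 4 + 0 = 13
  end in UTC: 13:58
Step 2 - convert UTC -> UTC-1:
  offset difference: -1 - (0) = -1 hours
  13 + (-1) = 12 -> mod 24 = 12
Result: 12:58 in UTC-1

12:58


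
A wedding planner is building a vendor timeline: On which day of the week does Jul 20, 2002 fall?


Date: 2002-07-20
January 1, 2002 is a Tuesday
Day of year: 201
Offset from Jan 1: 200 days
200 mod 7 = 4
Result: Saturday

Saturday


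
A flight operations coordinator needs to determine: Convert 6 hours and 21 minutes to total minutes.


Hours: 6
Extra minutes: 21
Minutes per hour: 60
Hours to minutes: 6 x 60 = 360
Total: 360 + 21 = 381

381


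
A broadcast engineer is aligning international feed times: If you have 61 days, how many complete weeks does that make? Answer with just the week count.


Total days: 61
Days per week: 7
Division: 61 / 7 = 8 remainder 5
Complete weeks: 8
Remaining days: 5

8


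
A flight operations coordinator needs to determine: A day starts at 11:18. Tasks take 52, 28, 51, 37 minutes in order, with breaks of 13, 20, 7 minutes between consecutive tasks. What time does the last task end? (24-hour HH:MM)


Start: 11:18 = 678 min from midnight
  after task 1 (52 min): 12:10
  after break (13 min): 12:23
  after task 2 (28 min): 12:51
  after break (20 min): 13:11
  after task 3 (51 min): 14:02
  after break (7 min): 14:09
  after task 4 (37 min): 14:46
Total elapsed: 208 minutes
End time: 14:46

14:46


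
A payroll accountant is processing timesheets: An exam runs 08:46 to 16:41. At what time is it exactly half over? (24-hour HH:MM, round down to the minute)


Start time: 08:46 = 526 minutes from midnight
End time: 16:41 = 1001 minutes from midnight
Sum: 526 + 1001 = 1527
Midpoint: 1527 / 2 = 763 minutes
Convert: 763 / 60 = 12 hours, 43 minutes
Result: 12:43

12:43


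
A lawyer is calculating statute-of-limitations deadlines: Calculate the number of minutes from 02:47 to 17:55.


Start time: 02:47 = 167 minutes from midnight
End time: 17:55 = 1075 minutes from midnight
Difference: 1075 - 167 = 908 minutes
That is 15 hours and 8 minutes

908


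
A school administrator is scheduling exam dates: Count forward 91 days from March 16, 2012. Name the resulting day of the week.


Start: 2012-03-16 (Friday)
Step 1 - find target date: add 91 days
  2012-03-16 + 91 days = 2012-06-15
Step 2 - day of week:
  91 mod 7 = 0
  Friday + 0 days -> Friday
Result: Friday (2012-06-15)

Friday


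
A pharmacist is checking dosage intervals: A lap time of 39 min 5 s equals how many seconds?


Minutes: 39
Seconds: 5
Convert minutes to seconds: 39 x 60 = 2340
Add remaining seconds: 2340 + 5 = 2345

2345


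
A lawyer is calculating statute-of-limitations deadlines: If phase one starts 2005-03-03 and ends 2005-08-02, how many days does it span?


Start date: 2005-03-03
End date: 2005-08-02
Mar 2005: +29 days
Apr 2005: +30 days
May 2005: +31 days
... (3 more months)
Total: 152 days

152


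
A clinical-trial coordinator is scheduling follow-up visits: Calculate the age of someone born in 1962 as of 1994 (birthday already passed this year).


Birth year: 1962
Current year: 1994
Age = current year - birth year
Age = 1994 - 1962 = 32

32


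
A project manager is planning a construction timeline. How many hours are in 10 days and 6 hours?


Days: 10
Extra hours: 6
Hours per day: 24
Days to hours: 10 x 24 = 240
Total: 240 + 6 = 246

246


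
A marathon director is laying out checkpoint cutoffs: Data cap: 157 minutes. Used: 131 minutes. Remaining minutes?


Total budget: 157 minutes
Time used: 131 minutes
Remaining: 157 - 131 = 26 minutes
Percent used: 83.4%
Percent remaining: 16.6%

26


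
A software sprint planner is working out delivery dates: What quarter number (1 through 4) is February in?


Month: February (month 2)
Q1: January-March (months 1-3)
Q2: April-June (months 4-6)
Q3: July-September (months 7-9)
Q4: October-December (months 10-12)
Month 2 falls in Q1

1


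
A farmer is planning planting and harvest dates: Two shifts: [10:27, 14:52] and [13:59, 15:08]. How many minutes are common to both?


Interval A: [627, 892] minutes from midnight
Interval B: [839, 908] minutes from midnight
Overlap start = max(627, 839) = 839
Overlap end = min(892, 908) = 892
Overlap = 892 - 839 = 53 minutes

53


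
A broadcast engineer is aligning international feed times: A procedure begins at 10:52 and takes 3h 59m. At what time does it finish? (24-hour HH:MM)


Start time: 10:52
Adding: 3 hours 59 minutes
Minutes: 52 + 59 = 111
Minute overflow: 111 >= 60, so carry 1 hour, minutes = 51
Hours: 10 + 3 + 1 = 14
Result: 14:51

14:51


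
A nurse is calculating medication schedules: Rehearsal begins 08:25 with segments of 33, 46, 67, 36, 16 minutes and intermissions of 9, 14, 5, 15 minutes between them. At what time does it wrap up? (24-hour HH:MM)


Start: 08:25 = 505 min from midnight
  after task 1 (33 min): 08:58
  after break (9 min): 09:07
  after task 2 (46 min): 09:53
  after break (14 min): 10:07
  after task 3 (67 min): 11:14
  after break (5 min): 11:19
  after task 4 (36 min): 11:55
  after break (15 min): 12:10
  after task 5 (16 min): 12:26
Total elapsed: 241 minutes
End time: 12:26

12:26


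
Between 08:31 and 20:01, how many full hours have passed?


Start: 08:31
End: 20:01
Hour difference: 20 - 8 = 12 hours
Minute difference: 1 - 31 = -30 minutes
Total minutes: 690
Complete hours: 690 / 60 = 11 (remainder 30)

11


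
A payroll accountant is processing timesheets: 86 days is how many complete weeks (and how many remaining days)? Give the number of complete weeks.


Total days: 86
Days per week: 7
Division: 86 / 7 = 12 remainder 2
Complete weeks: 12
Remaining days: 2

12


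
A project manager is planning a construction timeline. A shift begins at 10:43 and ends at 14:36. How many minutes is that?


Start time: 10:43 = 643 minutes from midnight
End time: 14:36 = 876 minutes from midnight
Difference: 876 - 643 = 233 minutes
That is 3 hours and 53 minutes

233


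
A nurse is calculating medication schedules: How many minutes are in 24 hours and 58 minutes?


Hours: 24
Extra minutes: 58
Minutes per hour: 60
Hours to minutes: 24 x 60 = 1440
Total: 1440 + 58 = 1498

1498


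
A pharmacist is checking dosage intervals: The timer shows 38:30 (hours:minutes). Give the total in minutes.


Hours: 38
Minutes: 30
Convert hours to minutes: 38 x 60 = 2280
Add remaining minutes: 2280 + 30 = 2310

2310


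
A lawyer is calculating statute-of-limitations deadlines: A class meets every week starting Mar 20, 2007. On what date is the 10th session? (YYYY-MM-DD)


First occurrence: 2007-03-20 (occurrence 1)
Each occurrence is 7 days after the previous.
Occurrence 10 is 9 weeks after the first.
9 weeks = 63 days
2007-03-20 + 63 days = 2007-05-22

2007-05-22


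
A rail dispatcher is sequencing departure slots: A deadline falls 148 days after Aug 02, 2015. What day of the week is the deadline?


Start: 2015-08-02 (Sunday)
Step 1 - find target date: add 148 days
  2015-08-02 + 148 days = 2015-12-28
Step 2 - day of week:
  148 mod 7 = 1
  Sunday + 1 days -> Monday
Result: Monday (2015-12-28)

Monday
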